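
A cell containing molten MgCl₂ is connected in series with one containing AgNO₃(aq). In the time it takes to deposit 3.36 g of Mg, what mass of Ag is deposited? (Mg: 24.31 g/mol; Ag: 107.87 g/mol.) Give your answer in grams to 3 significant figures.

n(Mg) = 3.36 / 24.31 = 0.1382 mol
Mg²⁺ + 2e⁻ → Mg, so n(e⁻) = 2 × 0.1382 = 0.2764 mol
Same current for the same time ⇒ same n(e⁻) = 0.2764 mol in both cells.
Ag⁺ + e⁻ → Ag, so n(Ag) = 0.2764 mol
m(Ag) = 0.2764 × 107.87 = 29.8 g

29.8 g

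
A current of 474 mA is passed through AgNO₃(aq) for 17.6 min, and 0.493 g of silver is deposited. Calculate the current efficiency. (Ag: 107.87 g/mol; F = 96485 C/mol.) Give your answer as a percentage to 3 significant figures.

88.1%

Q = 0.474 × 1056 = 500.5 C
n(e⁻) = 500.5 / 96485 = 0.005187 mol
Ag⁺ + e⁻ → Ag, so theoretical n(Ag) = 0.005187 mol → 0.5595 g
Efficiency = 0.493 / 0.5595 = 0.8811 = 88.1%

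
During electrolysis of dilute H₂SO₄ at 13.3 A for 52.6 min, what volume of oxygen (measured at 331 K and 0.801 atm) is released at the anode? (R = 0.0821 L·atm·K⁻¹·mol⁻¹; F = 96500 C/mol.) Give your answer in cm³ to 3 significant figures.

3690 cm³

Q = It = 13.3 × 3156 = 41970 C
n(e⁻) = 41970 / 96500 = 0.4349 mol
2H₂O → O₂ + 4H⁺ + 4e⁻, so n(O₂) = 0.4349 / 4 = 0.1087 mol
V = nRT/P = 0.1087 × 0.0821 × 331 / 0.801 = 3.688 L
= 3690 cm³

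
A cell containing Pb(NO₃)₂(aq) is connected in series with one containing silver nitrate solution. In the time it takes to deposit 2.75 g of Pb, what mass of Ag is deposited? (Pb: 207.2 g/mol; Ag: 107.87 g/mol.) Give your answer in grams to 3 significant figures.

n(Pb) = 2.75 / 207.2 = 0.01327 mol
Pb²⁺ + 2e⁻ → Pb, so n(e⁻) = 2 × 0.01327 = 0.02654 mol
Since the cells are in series, n(e⁻) in the Ag cell is also 0.02654 mol.
Ag⁺ + e⁻ → Ag, so n(Ag) = 0.02654 mol
m(Ag) = 0.02654 × 107.87 = 2.86 g

2.86 g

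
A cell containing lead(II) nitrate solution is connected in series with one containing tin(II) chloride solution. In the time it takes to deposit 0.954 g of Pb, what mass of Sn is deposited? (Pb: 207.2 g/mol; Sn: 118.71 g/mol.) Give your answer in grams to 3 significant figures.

n(Pb) = 0.954 / 207.2 = 0.004604 mol
Pb²⁺ + 2e⁻ → Pb, so n(e⁻) = 2 × 0.004604 = 0.009208 mol
In series, the same 0.009208 mol of electrons flows through the second cell.
Sn²⁺ + 2e⁻ → Sn, so n(Sn) = 0.009208 / 2 = 0.004604 mol
m(Sn) = 0.004604 × 118.71 = 0.547 g

0.547 g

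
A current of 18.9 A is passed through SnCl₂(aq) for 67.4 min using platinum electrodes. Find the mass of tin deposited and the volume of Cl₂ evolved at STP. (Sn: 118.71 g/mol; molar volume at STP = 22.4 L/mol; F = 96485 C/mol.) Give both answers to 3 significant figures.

Q = 18.9 × 4044 = 76430 C; n(e⁻) = 76430 / 96485 = 0.7921 mol
Cathode: Sn²⁺ + 2e⁻ → Sn → n(Sn) = 0.7921/2 = 0.3961 mol → 47.0 g
Anode: 2Cl⁻ → Cl₂ + 2e⁻ → n(Cl₂) = 0.7921/2 = 0.3961 mol → 8.87 L

47.0 g Sn; 8.87 L Cl₂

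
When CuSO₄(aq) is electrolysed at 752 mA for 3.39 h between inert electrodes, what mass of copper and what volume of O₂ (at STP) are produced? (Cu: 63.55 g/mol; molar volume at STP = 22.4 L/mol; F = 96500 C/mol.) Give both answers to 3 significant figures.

Q = 0.752 × 12204 = 9177 C; n(e⁻) = 9177 / 96500 = 0.09510 mol
Cathode: Cu²⁺ + 2e⁻ → Cu → n(Cu) = 0.09510/2 = 0.04755 mol → 3.02 g
Anode: 2H₂O → O₂ + 4H⁺ + 4e⁻ → n(O₂) = 0.09510/4 = 0.02378 mol → 0.533 L

3.02 g Cu; 0.533 L O₂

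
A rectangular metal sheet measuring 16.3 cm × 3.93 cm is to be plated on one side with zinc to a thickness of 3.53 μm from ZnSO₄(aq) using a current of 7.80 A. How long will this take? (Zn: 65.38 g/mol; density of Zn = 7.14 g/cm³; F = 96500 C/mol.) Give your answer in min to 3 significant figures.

1.02 min

Plated area = 16.3 × 3.93 = 64.06 cm²
Volume = 64.06 × 3.53×10⁻⁴ cm = 0.02261 cm³
m(Zn) = 0.02261 × 7.14 = 0.1614 g
n(Zn) = 0.1614 / 65.38 = 0.002469 mol; n(e⁻) = 2 × 0.002469 = 0.004938 mol
Q = 0.004938 × 96500 = 476.5 C
t = 476.5 / 7.80 = 61.09 s = 1.02 min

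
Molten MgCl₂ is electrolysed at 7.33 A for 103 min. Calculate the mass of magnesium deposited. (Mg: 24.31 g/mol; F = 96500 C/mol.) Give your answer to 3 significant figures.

Q = It = 7.33 × 6180 = 45300 C
Moles of electrons = 45300 / 96500 = 0.4694 mol
Mg²⁺ + 2e⁻ → Mg, so n(Mg) = 0.4694 / 2 = 0.2347 mol
m = 0.2347 × 24.31 = 5.71 g

5.71 g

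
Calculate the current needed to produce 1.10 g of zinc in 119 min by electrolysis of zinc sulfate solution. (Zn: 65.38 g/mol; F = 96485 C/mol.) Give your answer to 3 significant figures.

n(Zn) = 1.10 / 65.38 = 0.01682 mol
Zn²⁺ + 2e⁻ → Zn, so n(e⁻) = 2 × 0.01682 = 0.03364 mol
Q = 0.03364 × 96485 = 3246 C
I = Q / t = 3246 / 7140 s = 0.455 A

0.455 A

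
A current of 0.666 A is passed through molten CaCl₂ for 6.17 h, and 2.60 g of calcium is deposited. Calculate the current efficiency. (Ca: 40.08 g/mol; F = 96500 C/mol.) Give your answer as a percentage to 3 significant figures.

Q = 0.666 × 22212 = 14790 C
n(e⁻) = 14790 / 96500 = 0.1533 mol
Ca²⁺ + 2e⁻ → Ca, so theoretical n(Ca) = 0.07665 mol → 3.072 g
Efficiency = 2.60 / 3.072 = 0.8464 = 84.6%

84.6%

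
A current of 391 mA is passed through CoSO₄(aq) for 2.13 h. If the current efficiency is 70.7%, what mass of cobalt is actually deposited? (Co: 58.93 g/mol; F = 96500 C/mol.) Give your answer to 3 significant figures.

0.647 g

Q = 0.391 × 7668 = 2998 C
n(e⁻) = 2998 / 96500 = 0.03107 mol
Co²⁺ + 2e⁻ → Co, so theoretical m(Co) = 0.01554 × 58.93 = 0.9158 g
Actual mass = 70.7% × 0.9158 = 0.647 g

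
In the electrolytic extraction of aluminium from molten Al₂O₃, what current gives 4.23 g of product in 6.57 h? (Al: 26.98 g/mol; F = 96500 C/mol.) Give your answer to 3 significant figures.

1.92 A

n(Al) = 4.23 / 26.98 = 0.1568 mol
Al³⁺ + 3e⁻ → Al, so n(e⁻) = 3 × 0.1568 = 0.4704 mol
Q = 0.4704 × 96500 = 45390 C
I = Q / t = 45390 / 23652 s = 1.92 A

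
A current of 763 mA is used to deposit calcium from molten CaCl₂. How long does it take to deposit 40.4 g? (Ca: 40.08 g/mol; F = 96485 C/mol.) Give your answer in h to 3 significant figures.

n(Ca) = 40.4 / 40.08 = 1.008 mol
Ca²⁺ + 2e⁻ → Ca, so n(e⁻) = 2 × 1.008 = 2.016 mol
Q = 2.016 × 96485 = 1.945×10^5 C
t = Q / I = 1.945×10^5 / 0.763 = 2.549×10^5 s = 70.8 h

70.8 h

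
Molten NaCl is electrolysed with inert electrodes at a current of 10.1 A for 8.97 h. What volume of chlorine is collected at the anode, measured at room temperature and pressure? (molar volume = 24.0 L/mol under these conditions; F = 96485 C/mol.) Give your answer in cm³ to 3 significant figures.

40600 cm³

Q = It = 10.1 × 32292 = 3.261×10^5 C
Moles of electrons = 3.261×10^5 / 96485 = 3.380 mol
2Cl⁻ → Cl₂ + 2e⁻, so n(Cl₂) = 3.380 / 2 = 1.690 mol
V = 1.690 × 24.0 = 40.56 L
= 40600 cm³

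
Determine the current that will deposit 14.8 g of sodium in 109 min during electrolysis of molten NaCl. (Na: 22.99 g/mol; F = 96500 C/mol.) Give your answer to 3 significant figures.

9.50 A

n(Na) = 14.8 / 22.99 = 0.6438 mol
Na⁺ + e⁻ → Na, so n(e⁻) = 0.6438 mol
Q = 0.6438 × 96500 = 62130 C
I = Q / t = 62130 / 6540 s = 9.50 A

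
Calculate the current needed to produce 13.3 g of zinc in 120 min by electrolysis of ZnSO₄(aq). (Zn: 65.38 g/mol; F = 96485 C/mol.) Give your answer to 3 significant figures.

5.45 A

n(Zn) = 13.3 / 65.38 = 0.2034 mol
Zn²⁺ + 2e⁻ → Zn, so n(e⁻) = 2 × 0.2034 = 0.4068 mol
Q = 0.4068 × 96485 = 39250 C
I = Q / t = 39250 / 7200 s = 5.45 A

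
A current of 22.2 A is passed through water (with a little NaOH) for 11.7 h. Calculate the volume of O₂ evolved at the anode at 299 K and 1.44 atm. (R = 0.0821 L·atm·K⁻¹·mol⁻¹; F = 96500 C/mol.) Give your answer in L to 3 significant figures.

Q = It = 22.2 × 42120 = 9.351×10^5 C
n(e⁻) = 9.351×10^5 / 96500 = 9.690 mol
2H₂O → O₂ + 4H⁺ + 4e⁻, so n(O₂) = 9.690 / 4 = 2.423 mol
V = nRT/P = 2.423 × 0.0821 × 299 / 1.44 = 41.31 L

41.3 L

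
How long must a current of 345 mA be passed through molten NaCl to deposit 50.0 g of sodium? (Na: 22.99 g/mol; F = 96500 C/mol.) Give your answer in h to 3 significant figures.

n(Na) = 50.0 / 22.99 = 2.175 mol
Na⁺ + e⁻ → Na, so n(e⁻) = 2.175 mol
Q = 2.175 × 96500 = 2.099×10^5 C
t = Q / I = 2.099×10^5 / 0.345 = 6.084×10^5 s = 169 h

169 h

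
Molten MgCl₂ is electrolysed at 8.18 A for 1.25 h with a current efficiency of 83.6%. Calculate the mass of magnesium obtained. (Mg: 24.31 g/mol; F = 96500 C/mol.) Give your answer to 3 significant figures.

3.88 g

Q = 8.18 × 4500 = 36810 C
n(e⁻) = 36810 / 96500 = 0.3815 mol
Mg²⁺ + 2e⁻ → Mg, so theoretical m(Mg) = 0.1908 × 24.31 = 4.638 g
Actual mass = 83.6% × 4.638 = 3.88 g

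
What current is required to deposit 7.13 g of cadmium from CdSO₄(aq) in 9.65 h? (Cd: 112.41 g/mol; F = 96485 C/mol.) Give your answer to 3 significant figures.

0.352 A

n(Cd) = 7.13 / 112.41 = 0.06343 mol
Cd²⁺ + 2e⁻ → Cd, so n(e⁻) = 2 × 0.06343 = 0.1269 mol
Q = 0.1269 × 96485 = 12240 C
I = Q / t = 12240 / 34740 s = 0.352 A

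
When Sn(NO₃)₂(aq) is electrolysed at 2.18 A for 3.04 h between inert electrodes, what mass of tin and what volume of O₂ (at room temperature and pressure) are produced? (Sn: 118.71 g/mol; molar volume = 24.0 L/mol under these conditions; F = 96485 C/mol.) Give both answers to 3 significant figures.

Q = 2.18 × 10944 = 23860 C; n(e⁻) = 23860 / 96485 = 0.2473 mol
Cathode: Sn²⁺ + 2e⁻ → Sn → n(Sn) = 0.2473/2 = 0.1237 mol → 14.7 g
Anode: 2H₂O → O₂ + 4H⁺ + 4e⁻ → n(O₂) = 0.2473/4 = 0.06183 mol → 1.48 L

14.7 g Sn; 1.48 L O₂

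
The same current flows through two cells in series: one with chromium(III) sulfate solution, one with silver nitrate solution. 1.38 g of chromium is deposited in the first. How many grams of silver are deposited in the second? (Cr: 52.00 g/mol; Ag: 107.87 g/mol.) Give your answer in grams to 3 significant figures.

8.59 g

n(Cr) = 1.38 / 52.00 = 0.02654 mol
Cr³⁺ + 3e⁻ → Cr, so n(e⁻) = 3 × 0.02654 = 0.07962 mol
Same current for the same time ⇒ same n(e⁻) = 0.07962 mol in both cells.
Ag⁺ + e⁻ → Ag, so n(Ag) = 0.07962 mol
m(Ag) = 0.07962 × 107.87 = 8.59 g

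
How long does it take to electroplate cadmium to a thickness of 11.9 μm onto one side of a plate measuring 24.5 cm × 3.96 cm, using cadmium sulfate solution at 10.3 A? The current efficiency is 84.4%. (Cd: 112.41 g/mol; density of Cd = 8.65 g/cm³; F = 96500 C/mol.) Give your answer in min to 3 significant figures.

3.29 min

Plated area = 24.5 × 3.96 = 97.02 cm²
Volume = 97.02 × 11.9×10⁻⁴ cm = 0.1155 cm³
m(Cd) = 0.1155 × 8.65 = 0.9991 g
n(Cd) = 0.9991 / 112.41 = 0.008888 mol; n(e⁻) = 2 × 0.008888 = 0.01778 mol
Q = 0.01778 × 96500 / 0.844 = 2033 C
t = 2033 / 10.3 = 197.4 s = 3.29 min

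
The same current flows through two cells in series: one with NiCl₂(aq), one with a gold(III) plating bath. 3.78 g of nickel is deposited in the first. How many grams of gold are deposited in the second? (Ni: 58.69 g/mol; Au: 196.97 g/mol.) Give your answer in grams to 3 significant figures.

n(Ni) = 3.78 / 58.69 = 0.06441 mol
Ni²⁺ + 2e⁻ → Ni, so n(e⁻) = 2 × 0.06441 = 0.1288 mol
Same current for the same time ⇒ same n(e⁻) = 0.1288 mol in both cells.
Au³⁺ + 3e⁻ → Au, so n(Au) = 0.1288 / 3 = 0.04293 mol
m(Au) = 0.04293 × 196.97 = 8.46 g

8.46 g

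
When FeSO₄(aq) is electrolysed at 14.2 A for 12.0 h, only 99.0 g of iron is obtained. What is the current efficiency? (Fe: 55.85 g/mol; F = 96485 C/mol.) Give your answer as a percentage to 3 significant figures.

Q = 14.2 × 43200 = 6.134×10^5 C
n(e⁻) = 6.134×10^5 / 96485 = 6.357 mol
Fe²⁺ + 2e⁻ → Fe, so theoretical n(Fe) = 3.179 mol → 177.5 g
Efficiency = 99.0 / 177.5 = 0.5577 = 55.8%

55.8%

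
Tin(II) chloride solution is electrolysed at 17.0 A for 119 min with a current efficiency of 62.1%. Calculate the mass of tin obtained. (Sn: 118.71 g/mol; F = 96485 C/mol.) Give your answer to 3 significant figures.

46.4 g

Q = 17.0 × 7140 = 1.214×10^5 C
n(e⁻) = 1.214×10^5 / 96485 = 1.258 mol
Sn²⁺ + 2e⁻ → Sn, so theoretical m(Sn) = 0.6290 × 118.71 = 74.67 g
Actual mass = 62.1% × 74.67 = 46.4 g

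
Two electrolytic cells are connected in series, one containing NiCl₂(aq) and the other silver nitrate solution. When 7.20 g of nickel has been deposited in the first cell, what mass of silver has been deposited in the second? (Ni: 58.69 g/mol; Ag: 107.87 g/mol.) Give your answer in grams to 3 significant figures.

n(Ni) = 7.20 / 58.69 = 0.1227 mol
Ni²⁺ + 2e⁻ → Ni, so n(e⁻) = 2 × 0.1227 = 0.2454 mol
The cells are in series, so the same charge (and hence the same n(e⁻) = 0.2454 mol) passes through both.
Ag⁺ + e⁻ → Ag, so n(Ag) = 0.2454 mol
m(Ag) = 0.2454 × 107.87 = 26.5 g

26.5 g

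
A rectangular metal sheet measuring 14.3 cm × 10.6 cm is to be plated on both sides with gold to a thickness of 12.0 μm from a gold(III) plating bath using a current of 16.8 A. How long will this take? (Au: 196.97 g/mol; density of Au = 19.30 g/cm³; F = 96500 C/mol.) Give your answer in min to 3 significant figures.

Plated area = 2 × 14.3 × 10.6 = 303.2 cm²
Volume = 303.2 × 12.0×10⁻⁴ cm = 0.3638 cm³
m(Au) = 0.3638 × 19.30 = 7.021 g
n(Au) = 7.021 / 196.97 = 0.03565 mol; n(e⁻) = 3 × 0.03565 = 0.1070 mol
Q = 0.1070 × 96500 = 10330 C
t = 10330 / 16.8 = 614.9 s = 10.2 min

10.2 min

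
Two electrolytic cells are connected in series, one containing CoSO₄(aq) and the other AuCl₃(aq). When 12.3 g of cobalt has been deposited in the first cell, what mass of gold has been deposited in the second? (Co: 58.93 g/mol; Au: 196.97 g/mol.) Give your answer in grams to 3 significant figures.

n(Co) = 12.3 / 58.93 = 0.2087 mol
Co²⁺ + 2e⁻ → Co, so n(e⁻) = 2 × 0.2087 = 0.4174 mol
Since the cells are in series, n(e⁻) in the Au cell is also 0.4174 mol.
Au³⁺ + 3e⁻ → Au, so n(Au) = 0.4174 / 3 = 0.1391 mol
m(Au) = 0.1391 × 196.97 = 27.4 g

27.4 g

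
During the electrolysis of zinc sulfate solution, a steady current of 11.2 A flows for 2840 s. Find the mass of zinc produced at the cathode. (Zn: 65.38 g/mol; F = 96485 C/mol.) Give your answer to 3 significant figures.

10.8 g

Q = It = 11.2 × 2840 = 31810 C
Moles of electrons = 31810 / 96485 = 0.3297 mol
Zn²⁺ + 2e⁻ → Zn, so n(Zn) = 0.3297 / 2 = 0.1649 mol
m = 0.1649 × 65.38 = 10.8 g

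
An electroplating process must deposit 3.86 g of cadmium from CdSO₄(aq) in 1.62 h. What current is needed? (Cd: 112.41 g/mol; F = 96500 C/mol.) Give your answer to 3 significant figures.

n(Cd) = 3.86 / 112.41 = 0.03434 mol
Cd²⁺ + 2e⁻ → Cd, so n(e⁻) = 2 × 0.03434 = 0.06868 mol
Q = 0.06868 × 96500 = 6628 C
I = Q / t = 6628 / 5832 s = 1.14 A

1.14 A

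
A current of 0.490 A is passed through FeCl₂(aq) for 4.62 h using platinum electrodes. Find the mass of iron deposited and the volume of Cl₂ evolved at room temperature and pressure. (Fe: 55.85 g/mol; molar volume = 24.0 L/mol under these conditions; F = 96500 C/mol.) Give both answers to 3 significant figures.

Q = 0.490 × 16632 = 8150 C; n(e⁻) = 8150 / 96500 = 0.08446 mol
Cathode: Fe²⁺ + 2e⁻ → Fe → n(Fe) = 0.08446/2 = 0.04223 mol → 2.36 g
Anode: 2Cl⁻ → Cl₂ + 2e⁻ → n(Cl₂) = 0.08446/2 = 0.04223 mol → 1.01 L

2.36 g Fe; 1.01 L Cl₂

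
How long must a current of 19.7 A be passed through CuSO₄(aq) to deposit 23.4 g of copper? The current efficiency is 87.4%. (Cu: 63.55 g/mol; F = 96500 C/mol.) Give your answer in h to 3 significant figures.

1.15 h

n(Cu) = 23.4 / 63.55 = 0.3682 mol
Cu²⁺ + 2e⁻ → Cu, so n(e⁻) = 2 × 0.3682 = 0.7364 mol
Q = 0.7364 × 96500 / 0.874 = 81310 C
t = Q / I = 81310 / 19.7 = 4127 s = 1.15 h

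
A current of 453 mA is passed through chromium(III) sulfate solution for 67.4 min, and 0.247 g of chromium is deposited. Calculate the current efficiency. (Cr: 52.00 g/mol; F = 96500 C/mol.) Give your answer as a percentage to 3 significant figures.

Q = 0.453 × 4044 = 1832 C
n(e⁻) = 1832 / 96500 = 0.01898 mol
Cr³⁺ + 3e⁻ → Cr, so theoretical n(Cr) = 0.006327 mol → 0.3290 g
Efficiency = 0.247 / 0.3290 = 0.7508 = 75.1%

75.1%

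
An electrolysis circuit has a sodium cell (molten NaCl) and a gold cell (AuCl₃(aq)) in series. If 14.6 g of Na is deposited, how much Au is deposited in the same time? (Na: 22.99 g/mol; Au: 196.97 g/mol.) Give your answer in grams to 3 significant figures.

n(Na) = 14.6 / 22.99 = 0.6351 mol
Na⁺ + e⁻ → Na, so n(e⁻) = 0.6351 mol
Since the cells are in series, n(e⁻) in the Au cell is also 0.6351 mol.
Au³⁺ + 3e⁻ → Au, so n(Au) = 0.6351 / 3 = 0.2117 mol
m(Au) = 0.2117 × 196.97 = 41.7 g

41.7 g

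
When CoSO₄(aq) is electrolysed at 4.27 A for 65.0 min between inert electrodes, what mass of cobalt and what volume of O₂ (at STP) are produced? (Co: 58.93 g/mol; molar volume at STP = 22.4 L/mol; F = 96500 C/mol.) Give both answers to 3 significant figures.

5.08 g Co; 0.966 L O₂

Q = 4.27 × 3900 = 16650 C; n(e⁻) = 16650 / 96500 = 0.1725 mol
Cathode: Co²⁺ + 2e⁻ → Co → n(Co) = 0.1725/2 = 0.08625 mol → 5.08 g
Anode: 2H₂O → O₂ + 4H⁺ + 4e⁻ → n(O₂) = 0.1725/4 = 0.04313 mol → 0.966 L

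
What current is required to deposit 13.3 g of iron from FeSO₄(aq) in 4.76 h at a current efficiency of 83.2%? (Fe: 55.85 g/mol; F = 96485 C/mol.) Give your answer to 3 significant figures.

3.22 A

n(Fe) = 13.3 / 55.85 = 0.2381 mol
Fe²⁺ + 2e⁻ → Fe, so n(e⁻) = 2 × 0.2381 = 0.4762 mol
Q = 0.4762 × 96485 / 0.832 = 55220 C
I = Q / t = 55220 / 17136 s = 3.22 A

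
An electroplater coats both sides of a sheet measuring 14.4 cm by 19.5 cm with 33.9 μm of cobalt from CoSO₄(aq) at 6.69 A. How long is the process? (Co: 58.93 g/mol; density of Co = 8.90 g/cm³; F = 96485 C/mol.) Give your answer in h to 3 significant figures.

2.30 h

Plated area = 2 × 14.4 × 19.5 = 561.6 cm²
Volume = 561.6 × 33.9×10⁻⁴ cm = 1.904 cm³
m(Co) = 1.904 × 8.90 = 16.95 g
n(Co) = 16.95 / 58.93 = 0.2876 mol; n(e⁻) = 2 × 0.2876 = 0.5752 mol
Q = 0.5752 × 96485 = 55500 C
t = 55500 / 6.69 = 8296 s = 2.30 h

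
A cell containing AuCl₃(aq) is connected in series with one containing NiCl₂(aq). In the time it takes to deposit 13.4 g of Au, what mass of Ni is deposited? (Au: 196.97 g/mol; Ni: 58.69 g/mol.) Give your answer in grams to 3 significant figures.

n(Au) = 13.4 / 196.97 = 0.06803 mol
Au³⁺ + 3e⁻ → Au, so n(e⁻) = 3 × 0.06803 = 0.2041 mol
In series, the same 0.2041 mol of electrons flows through the second cell.
Ni²⁺ + 2e⁻ → Ni, so n(Ni) = 0.2041 / 2 = 0.1021 mol
m(Ni) = 0.1021 × 58.69 = 5.99 g

5.99 g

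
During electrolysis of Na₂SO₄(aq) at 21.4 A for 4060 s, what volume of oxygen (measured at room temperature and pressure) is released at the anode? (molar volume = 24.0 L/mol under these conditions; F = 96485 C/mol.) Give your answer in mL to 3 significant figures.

5400 mL

Charge passed = 21.4 × 4060 = 86880 C
n(e⁻) = 86880 / 96485 = 0.9005 mol
2H₂O → O₂ + 4H⁺ + 4e⁻, so n(O₂) = 0.9005 / 4 = 0.2251 mol
V = 0.2251 × 24.0 = 5.402 L
= 5400 mL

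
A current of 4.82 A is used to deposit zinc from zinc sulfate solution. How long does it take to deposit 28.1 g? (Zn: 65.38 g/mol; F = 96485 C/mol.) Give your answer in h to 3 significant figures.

n(Zn) = 28.1 / 65.38 = 0.4298 mol
Zn²⁺ + 2e⁻ → Zn, so n(e⁻) = 2 × 0.4298 = 0.8596 mol
Q = 0.8596 × 96485 = 82940 C
t = Q / I = 82940 / 4.82 = 17210 s = 4.78 h

4.78 h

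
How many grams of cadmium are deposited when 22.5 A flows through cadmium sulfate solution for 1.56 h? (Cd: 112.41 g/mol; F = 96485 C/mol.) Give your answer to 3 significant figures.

73.6 g

Q = It = 22.5 × 5616 = 1.264×10^5 C
n(e⁻) = 1.264×10^5 / 96485 = 1.310 mol
Cd²⁺ + 2e⁻ → Cd, so n(Cd) = 1.310 / 2 = 0.6550 mol
m = 0.6550 × 112.41 = 73.6 g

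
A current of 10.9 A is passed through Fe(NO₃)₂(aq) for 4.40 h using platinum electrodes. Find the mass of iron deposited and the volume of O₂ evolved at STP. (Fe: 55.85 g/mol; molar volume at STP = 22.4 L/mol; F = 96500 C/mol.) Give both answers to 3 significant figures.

Q = 10.9 × 15840 = 1.727×10^5 C; n(e⁻) = 1.727×10^5 / 96500 = 1.790 mol
Cathode: Fe²⁺ + 2e⁻ → Fe → n(Fe) = 1.790/2 = 0.8950 mol → 50.0 g
Anode: 2H₂O → O₂ + 4H⁺ + 4e⁻ → n(O₂) = 1.790/4 = 0.4475 mol → 10.0 L

50.0 g Fe; 10.0 L O₂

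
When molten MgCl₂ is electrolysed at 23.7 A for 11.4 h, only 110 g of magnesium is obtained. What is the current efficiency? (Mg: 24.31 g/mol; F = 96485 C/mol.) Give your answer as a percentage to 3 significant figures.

89.8%

Q = 23.7 × 41040 = 9.726×10^5 C
n(e⁻) = 9.726×10^5 / 96485 = 10.08 mol
Mg²⁺ + 2e⁻ → Mg, so theoretical n(Mg) = 5.040 mol → 122.5 g
Efficiency = 110 / 122.5 = 0.8980 = 89.8%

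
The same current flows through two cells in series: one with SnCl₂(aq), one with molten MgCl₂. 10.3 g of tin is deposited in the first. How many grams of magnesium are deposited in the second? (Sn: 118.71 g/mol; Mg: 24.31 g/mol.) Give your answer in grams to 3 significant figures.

2.11 g

n(Sn) = 10.3 / 118.71 = 0.08677 mol
Sn²⁺ + 2e⁻ → Sn, so n(e⁻) = 2 × 0.08677 = 0.1735 mol
The cells are in series, so the same charge (and hence the same n(e⁻) = 0.1735 mol) passes through both.
Mg²⁺ + 2e⁻ → Mg, so n(Mg) = 0.1735 / 2 = 0.08675 mol
m(Mg) = 0.08675 × 24.31 = 2.11 g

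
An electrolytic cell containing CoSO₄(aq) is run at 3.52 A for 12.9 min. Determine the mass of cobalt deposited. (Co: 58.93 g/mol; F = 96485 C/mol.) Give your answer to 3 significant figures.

0.832 g

Charge passed = 3.52 × 774 = 2724 C
n(e⁻) = 2724 / 96485 = 0.02823 mol
Co²⁺ + 2e⁻ → Co, so n(Co) = 0.02823 / 2 = 0.01412 mol
m = 0.01412 × 58.93 = 0.832 g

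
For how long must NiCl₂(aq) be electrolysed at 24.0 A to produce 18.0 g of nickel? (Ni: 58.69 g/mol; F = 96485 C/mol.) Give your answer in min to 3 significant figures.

n(Ni) = 18.0 / 58.69 = 0.3067 mol
Ni²⁺ + 2e⁻ → Ni, so n(e⁻) = 2 × 0.3067 = 0.6134 mol
Q = 0.6134 × 96485 = 59180 C
t = Q / I = 59180 / 24.0 = 2466 s = 41.1 min

41.1 min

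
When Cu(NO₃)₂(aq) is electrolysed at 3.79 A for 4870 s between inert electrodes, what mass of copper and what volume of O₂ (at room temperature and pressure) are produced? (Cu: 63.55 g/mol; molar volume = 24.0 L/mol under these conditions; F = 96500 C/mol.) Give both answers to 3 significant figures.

6.08 g Cu; 1.15 L O₂

Q = 3.79 × 4870 = 18460 C; n(e⁻) = 18460 / 96500 = 0.1913 mol
Cathode: Cu²⁺ + 2e⁻ → Cu → n(Cu) = 0.1913/2 = 0.09565 mol → 6.08 g
Anode: 2H₂O → O₂ + 4H⁺ + 4e⁻ → n(O₂) = 0.1913/4 = 0.04783 mol → 1.15 L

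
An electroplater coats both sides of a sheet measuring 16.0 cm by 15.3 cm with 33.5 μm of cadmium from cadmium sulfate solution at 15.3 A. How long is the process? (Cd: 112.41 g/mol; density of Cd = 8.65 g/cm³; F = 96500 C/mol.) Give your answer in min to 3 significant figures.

Plated area = 2 × 16.0 × 15.3 = 489.6 cm²
Volume = 489.6 × 33.5×10⁻⁴ cm = 1.640 cm³
m(Cd) = 1.640 × 8.65 = 14.19 g
n(Cd) = 14.19 / 112.41 = 0.1262 mol; n(e⁻) = 2 × 0.1262 = 0.2524 mol
Q = 0.2524 × 96500 = 24360 C
t = 24360 / 15.3 = 1592 s = 26.5 min

26.5 min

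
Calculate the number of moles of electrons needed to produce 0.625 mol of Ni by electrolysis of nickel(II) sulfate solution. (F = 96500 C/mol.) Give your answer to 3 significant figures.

Ni²⁺ + 2e⁻ → Ni, so n(e⁻) = 2 × 0.625 = 1.250 mol

1.25 mol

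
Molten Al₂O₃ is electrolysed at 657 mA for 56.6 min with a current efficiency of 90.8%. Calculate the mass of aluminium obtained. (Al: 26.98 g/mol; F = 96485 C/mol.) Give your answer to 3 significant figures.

0.189 g

Q = 0.657 × 3396 = 2231 C
n(e⁻) = 2231 / 96485 = 0.02312 mol
Al³⁺ + 3e⁻ → Al, so theoretical m(Al) = 0.007707 × 26.98 = 0.2079 g
Actual mass = 90.8% × 0.2079 = 0.189 g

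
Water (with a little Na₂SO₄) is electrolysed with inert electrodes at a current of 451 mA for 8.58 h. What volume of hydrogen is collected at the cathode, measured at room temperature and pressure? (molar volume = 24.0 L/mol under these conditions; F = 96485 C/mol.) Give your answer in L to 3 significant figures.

Charge passed = 0.451 × 30888 = 13930 C
n(e⁻) = 13930 / 96485 = 0.1444 mol
2H⁺ + 2e⁻ → H₂, so n(H₂) = 0.1444 / 2 = 0.07220 mol
V = 0.07220 × 24.0 = 1.733 L

1.73 L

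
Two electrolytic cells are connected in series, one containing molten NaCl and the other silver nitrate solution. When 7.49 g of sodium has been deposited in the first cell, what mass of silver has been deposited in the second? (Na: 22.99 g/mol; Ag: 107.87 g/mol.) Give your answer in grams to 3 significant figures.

n(Na) = 7.49 / 22.99 = 0.3258 mol
Na⁺ + e⁻ → Na, so n(e⁻) = 0.3258 mol
The cells are in series, so the same charge (and hence the same n(e⁻) = 0.3258 mol) passes through both.
Ag⁺ + e⁻ → Ag, so n(Ag) = 0.3258 mol
m(Ag) = 0.3258 × 107.87 = 35.1 g

35.1 g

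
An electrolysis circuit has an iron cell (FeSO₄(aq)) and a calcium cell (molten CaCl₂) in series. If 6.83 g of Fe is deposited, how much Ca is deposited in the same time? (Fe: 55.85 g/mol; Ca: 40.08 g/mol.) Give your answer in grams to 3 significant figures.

4.90 g

n(Fe) = 6.83 / 55.85 = 0.1223 mol
Fe²⁺ + 2e⁻ → Fe, so n(e⁻) = 2 × 0.1223 = 0.2446 mol
Same current for the same time ⇒ same n(e⁻) = 0.2446 mol in both cells.
Ca²⁺ + 2e⁻ → Ca, so n(Ca) = 0.2446 / 2 = 0.1223 mol
m(Ca) = 0.1223 × 40.08 = 4.90 g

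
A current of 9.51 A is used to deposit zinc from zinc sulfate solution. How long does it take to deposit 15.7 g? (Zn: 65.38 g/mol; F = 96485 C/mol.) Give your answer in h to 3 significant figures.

1.35 h

n(Zn) = 15.7 / 65.38 = 0.2401 mol
Zn²⁺ + 2e⁻ → Zn, so n(e⁻) = 2 × 0.2401 = 0.4802 mol
Q = 0.4802 × 96485 = 46330 C
t = Q / I = 46330 / 9.51 = 4872 s = 1.35 h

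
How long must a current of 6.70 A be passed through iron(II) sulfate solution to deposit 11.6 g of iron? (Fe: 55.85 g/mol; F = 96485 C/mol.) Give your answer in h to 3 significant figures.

n(Fe) = 11.6 / 55.85 = 0.2077 mol
Fe²⁺ + 2e⁻ → Fe, so n(e⁻) = 2 × 0.2077 = 0.4154 mol
Q = 0.4154 × 96485 = 40080 C
t = Q / I = 40080 / 6.70 = 5982 s = 1.66 h

1.66 h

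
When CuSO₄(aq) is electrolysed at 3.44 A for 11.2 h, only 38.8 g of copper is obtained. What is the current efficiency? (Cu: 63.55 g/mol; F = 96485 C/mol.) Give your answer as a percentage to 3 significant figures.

Q = 3.44 × 40320 = 1.387×10^5 C
n(e⁻) = 1.387×10^5 / 96485 = 1.438 mol
Cu²⁺ + 2e⁻ → Cu, so theoretical n(Cu) = 0.7190 mol → 45.69 g
Efficiency = 38.8 / 45.69 = 0.8492 = 84.9%

84.9%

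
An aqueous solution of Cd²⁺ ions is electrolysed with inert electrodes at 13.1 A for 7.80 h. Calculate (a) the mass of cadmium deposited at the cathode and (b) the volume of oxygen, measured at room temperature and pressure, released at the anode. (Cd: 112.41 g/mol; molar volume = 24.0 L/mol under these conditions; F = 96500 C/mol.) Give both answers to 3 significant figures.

214 g Cd; 22.9 L O₂

Q = 13.1 × 28080 = 3.678×10^5 C; n(e⁻) = 3.678×10^5 / 96500 = 3.811 mol
Cathode: Cd²⁺ + 2e⁻ → Cd → n(Cd) = 3.811/2 = 1.906 mol → 214 g
Anode: 2H₂O → O₂ + 4H⁺ + 4e⁻ → n(O₂) = 3.811/4 = 0.9528 mol → 22.9 L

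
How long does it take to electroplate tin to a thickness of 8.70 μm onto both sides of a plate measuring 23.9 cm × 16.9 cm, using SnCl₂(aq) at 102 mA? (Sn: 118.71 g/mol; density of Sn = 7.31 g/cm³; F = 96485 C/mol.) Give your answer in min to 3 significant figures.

Plated area = 2 × 23.9 × 16.9 = 807.8 cm²
Volume = 807.8 × 8.70×10⁻⁴ cm = 0.7028 cm³
m(Sn) = 0.7028 × 7.31 = 5.137 g
n(Sn) = 5.137 / 118.71 = 0.04327 mol; n(e⁻) = 2 × 0.04327 = 0.08654 mol
Q = 0.08654 × 96485 = 8350 C
t = 8350 / 0.102 = 81860 s = 1360 min

1360 min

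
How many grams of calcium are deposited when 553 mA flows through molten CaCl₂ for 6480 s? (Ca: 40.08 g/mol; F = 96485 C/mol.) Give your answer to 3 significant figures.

0.744 g

Charge passed = 0.553 × 6480 = 3583 C
n(e⁻) = Q/F = 3583/96485 = 0.03714 mol
Ca²⁺ + 2e⁻ → Ca, so n(Ca) = 0.03714 / 2 = 0.01857 mol
m = 0.01857 × 40.08 = 0.744 g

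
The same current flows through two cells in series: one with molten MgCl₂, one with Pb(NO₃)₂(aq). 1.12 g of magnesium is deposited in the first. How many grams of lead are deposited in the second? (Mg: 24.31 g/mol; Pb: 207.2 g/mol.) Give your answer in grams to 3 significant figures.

n(Mg) = 1.12 / 24.31 = 0.04607 mol
Mg²⁺ + 2e⁻ → Mg, so n(e⁻) = 2 × 0.04607 = 0.09214 mol
In series, the same 0.09214 mol of electrons flows through the second cell.
Pb²⁺ + 2e⁻ → Pb, so n(Pb) = 0.09214 / 2 = 0.04607 mol
m(Pb) = 0.04607 × 207.2 = 9.55 g

9.55 g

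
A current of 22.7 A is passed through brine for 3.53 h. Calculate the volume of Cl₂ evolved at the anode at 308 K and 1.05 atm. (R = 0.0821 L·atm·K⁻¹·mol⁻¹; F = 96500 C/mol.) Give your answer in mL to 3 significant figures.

Q = It = 22.7 × 12708 = 2.885×10^5 C
n(e⁻) = 2.885×10^5 / 96500 = 2.990 mol
2Cl⁻ → Cl₂ + 2e⁻, so n(Cl₂) = 2.990 / 2 = 1.495 mol
V = nRT/P = 1.495 × 0.0821 × 308 / 1.05 = 36.00 L
= 36000 mL

36000 mL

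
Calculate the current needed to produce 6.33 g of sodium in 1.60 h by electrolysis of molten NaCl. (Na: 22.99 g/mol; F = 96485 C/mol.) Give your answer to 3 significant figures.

n(Na) = 6.33 / 22.99 = 0.2753 mol
Na⁺ + e⁻ → Na, so n(e⁻) = 0.2753 mol
Q = 0.2753 × 96485 = 26560 C
I = Q / t = 26560 / 5760 s = 4.61 A

4.61 A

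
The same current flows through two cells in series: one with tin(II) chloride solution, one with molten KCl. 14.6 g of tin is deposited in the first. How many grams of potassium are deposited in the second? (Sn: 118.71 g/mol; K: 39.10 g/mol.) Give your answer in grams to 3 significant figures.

9.62 g

n(Sn) = 14.6 / 118.71 = 0.1230 mol
Sn²⁺ + 2e⁻ → Sn, so n(e⁻) = 2 × 0.1230 = 0.2460 mol
Since the cells are in series, n(e⁻) in the K cell is also 0.2460 mol.
K⁺ + e⁻ → K, so n(K) = 0.2460 mol
m(K) = 0.2460 × 39.10 = 9.62 g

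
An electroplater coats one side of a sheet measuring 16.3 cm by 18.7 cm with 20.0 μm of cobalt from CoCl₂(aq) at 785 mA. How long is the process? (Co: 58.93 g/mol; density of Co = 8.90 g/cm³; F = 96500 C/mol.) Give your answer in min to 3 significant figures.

Plated area = 16.3 × 18.7 = 304.8 cm²
Volume = 304.8 × 20.0×10⁻⁴ cm = 0.6096 cm³
m(Co) = 0.6096 × 8.90 = 5.425 g
n(Co) = 5.425 / 58.93 = 0.09206 mol; n(e⁻) = 2 × 0.09206 = 0.1841 mol
Q = 0.1841 × 96500 = 17770 C
t = 17770 / 0.785 = 22640 s = 377 min

377 min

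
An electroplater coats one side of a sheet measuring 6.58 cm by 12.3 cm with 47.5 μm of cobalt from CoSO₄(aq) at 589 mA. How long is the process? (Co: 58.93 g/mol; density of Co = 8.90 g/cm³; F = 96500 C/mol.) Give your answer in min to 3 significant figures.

317 min

Plated area = 6.58 × 12.3 = 80.93 cm²
Volume = 80.93 × 47.5×10⁻⁴ cm = 0.3844 cm³
m(Co) = 0.3844 × 8.90 = 3.421 g
n(Co) = 3.421 / 58.93 = 0.05805 mol; n(e⁻) = 2 × 0.05805 = 0.1161 mol
Q = 0.1161 × 96500 = 11200 C
t = 11200 / 0.589 = 19020 s = 317 min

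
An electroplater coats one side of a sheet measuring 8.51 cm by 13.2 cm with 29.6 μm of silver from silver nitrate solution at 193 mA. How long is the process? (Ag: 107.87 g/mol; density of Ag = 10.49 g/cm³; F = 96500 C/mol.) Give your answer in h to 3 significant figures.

4.49 h

Plated area = 8.51 × 13.2 = 112.3 cm²
Volume = 112.3 × 29.6×10⁻⁴ cm = 0.3324 cm³
m(Ag) = 0.3324 × 10.49 = 3.487 g
n(Ag) = 3.487 / 107.87 = 0.03233 mol; n(e⁻) = 0.03233 mol
Q = 0.03233 × 96500 = 3120 C
t = 3120 / 0.193 = 16170 s = 4.49 h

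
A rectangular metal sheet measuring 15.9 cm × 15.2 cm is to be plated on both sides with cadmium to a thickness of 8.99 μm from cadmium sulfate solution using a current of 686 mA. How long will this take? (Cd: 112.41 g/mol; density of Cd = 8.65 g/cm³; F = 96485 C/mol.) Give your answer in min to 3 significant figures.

157 min

Plated area = 2 × 15.9 × 15.2 = 483.4 cm²
Volume = 483.4 × 8.99×10⁻⁴ cm = 0.4346 cm³
m(Cd) = 0.4346 × 8.65 = 3.759 g
n(Cd) = 3.759 / 112.41 = 0.03344 mol; n(e⁻) = 2 × 0.03344 = 0.06688 mol
Q = 0.06688 × 96485 = 6453 C
t = 6453 / 0.686 = 9407 s = 157 min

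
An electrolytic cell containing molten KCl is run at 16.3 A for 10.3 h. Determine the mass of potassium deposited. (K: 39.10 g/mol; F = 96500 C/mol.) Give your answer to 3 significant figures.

Q = 16.3 A × 37080 s = 6.044×10^5 C
n(e⁻) = Q/F = 6.044×10^5/96500 = 6.263 mol
K⁺ + e⁻ → K, so n(K) = 6.263 mol
m = 6.263 × 39.10 = 245 g

245 g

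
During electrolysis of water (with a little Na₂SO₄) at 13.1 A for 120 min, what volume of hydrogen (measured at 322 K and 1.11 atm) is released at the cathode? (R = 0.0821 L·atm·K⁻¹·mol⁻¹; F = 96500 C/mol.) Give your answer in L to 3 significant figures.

Q = It = 13.1 × 7200 = 94320 C
n(e⁻) = Q/F = 94320/96500 = 0.9774 mol
2H⁺ + 2e⁻ → H₂, so n(H₂) = 0.9774 / 2 = 0.4887 mol
V = nRT/P = 0.4887 × 0.0821 × 322 / 1.11 = 11.64 L

11.6 L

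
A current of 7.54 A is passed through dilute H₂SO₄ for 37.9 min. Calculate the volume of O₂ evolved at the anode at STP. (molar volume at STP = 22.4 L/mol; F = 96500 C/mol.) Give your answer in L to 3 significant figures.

Q = 7.54 A × 2274 s = 17150 C
Moles of electrons = 17150 / 96500 = 0.1777 mol
2H₂O → O₂ + 4H⁺ + 4e⁻, so n(O₂) = 0.1777 / 4 = 0.04443 mol
V = 0.04443 × 22.4 = 0.9952 L

0.995 L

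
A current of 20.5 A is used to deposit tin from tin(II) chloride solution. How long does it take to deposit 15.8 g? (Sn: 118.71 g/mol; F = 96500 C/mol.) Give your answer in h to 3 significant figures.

n(Sn) = 15.8 / 118.71 = 0.1331 mol
Sn²⁺ + 2e⁻ → Sn, so n(e⁻) = 2 × 0.1331 = 0.2662 mol
Q = 0.2662 × 96500 = 25690 C
t = Q / I = 25690 / 20.5 = 1253 s = 0.348 h

0.348 h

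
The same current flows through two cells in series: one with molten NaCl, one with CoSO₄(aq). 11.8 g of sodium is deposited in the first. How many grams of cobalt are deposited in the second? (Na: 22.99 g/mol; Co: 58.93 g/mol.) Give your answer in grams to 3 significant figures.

n(Na) = 11.8 / 22.99 = 0.5133 mol
Na⁺ + e⁻ → Na, so n(e⁻) = 0.5133 mol
In series, the same 0.5133 mol of electrons flows through the second cell.
Co²⁺ + 2e⁻ → Co, so n(Co) = 0.5133 / 2 = 0.2567 mol
m(Co) = 0.2567 × 58.93 = 15.1 g

15.1 g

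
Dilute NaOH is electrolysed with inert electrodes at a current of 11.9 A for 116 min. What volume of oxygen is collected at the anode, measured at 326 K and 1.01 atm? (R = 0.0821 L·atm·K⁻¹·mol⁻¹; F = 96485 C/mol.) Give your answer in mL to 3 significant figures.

Q = It = 11.9 × 6960 = 82820 C
n(e⁻) = 82820 / 96485 = 0.8584 mol
2H₂O → O₂ + 4H⁺ + 4e⁻, so n(O₂) = 0.8584 / 4 = 0.2146 mol
V = nRT/P = 0.2146 × 0.0821 × 326 / 1.01 = 5.687 L
= 5690 mL

5690 mL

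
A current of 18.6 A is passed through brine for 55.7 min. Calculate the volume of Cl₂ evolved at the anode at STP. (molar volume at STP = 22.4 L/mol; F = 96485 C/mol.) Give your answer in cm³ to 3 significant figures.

Q = 18.6 A × 3342 s = 62160 C
Moles of electrons = 62160 / 96485 = 0.6442 mol
2Cl⁻ → Cl₂ + 2e⁻, so n(Cl₂) = 0.6442 / 2 = 0.3221 mol
V = 0.3221 × 22.4 = 7.215 L
= 7220 cm³

7220 cm³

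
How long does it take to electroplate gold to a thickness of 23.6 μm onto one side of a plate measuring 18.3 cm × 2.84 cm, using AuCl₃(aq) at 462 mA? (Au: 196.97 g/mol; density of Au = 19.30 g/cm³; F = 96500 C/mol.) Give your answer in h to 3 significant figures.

Plated area = 18.3 × 2.84 = 51.97 cm²
Volume = 51.97 × 23.6×10⁻⁴ cm = 0.1226 cm³
m(Au) = 0.1226 × 19.30 = 2.366 g
n(Au) = 2.366 / 196.97 = 0.01201 mol; n(e⁻) = 3 × 0.01201 = 0.03603 mol
Q = 0.03603 × 96500 = 3477 C
t = 3477 / 0.462 = 7526 s = 2.09 h

2.09 h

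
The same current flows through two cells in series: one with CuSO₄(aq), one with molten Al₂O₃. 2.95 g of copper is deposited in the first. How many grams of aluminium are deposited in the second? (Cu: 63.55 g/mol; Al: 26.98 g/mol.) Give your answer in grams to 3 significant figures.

0.835 g

n(Cu) = 2.95 / 63.55 = 0.04642 mol
Cu²⁺ + 2e⁻ → Cu, so n(e⁻) = 2 × 0.04642 = 0.09284 mol
The cells are in series, so the same charge (and hence the same n(e⁻) = 0.09284 mol) passes through both.
Al³⁺ + 3e⁻ → Al, so n(Al) = 0.09284 / 3 = 0.03095 mol
m(Al) = 0.03095 × 26.98 = 0.835 g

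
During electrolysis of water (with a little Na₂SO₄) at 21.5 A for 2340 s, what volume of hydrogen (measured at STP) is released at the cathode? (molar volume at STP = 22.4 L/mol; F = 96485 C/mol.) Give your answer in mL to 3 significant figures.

Charge passed = 21.5 × 2340 = 50310 C
n(e⁻) = Q/F = 50310/96485 = 0.5214 mol
2H⁺ + 2e⁻ → H₂, so n(H₂) = 0.5214 / 2 = 0.2607 mol
V = 0.2607 × 22.4 = 5.840 L
= 5840 mL

5840 mL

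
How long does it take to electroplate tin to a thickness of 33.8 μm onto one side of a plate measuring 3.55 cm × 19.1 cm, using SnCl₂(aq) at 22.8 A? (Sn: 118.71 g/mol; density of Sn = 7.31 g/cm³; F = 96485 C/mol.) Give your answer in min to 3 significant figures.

1.99 min

Plated area = 3.55 × 19.1 = 67.81 cm²
Volume = 67.81 × 33.8×10⁻⁴ cm = 0.2292 cm³
m(Sn) = 0.2292 × 7.31 = 1.675 g
n(Sn) = 1.675 / 118.71 = 0.01411 mol; n(e⁻) = 2 × 0.01411 = 0.02822 mol
Q = 0.02822 × 96485 = 2723 C
t = 2723 / 22.8 = 119.4 s = 1.99 min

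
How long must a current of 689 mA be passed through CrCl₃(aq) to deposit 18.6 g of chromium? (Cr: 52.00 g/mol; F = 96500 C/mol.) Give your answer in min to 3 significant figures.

2500 min

n(Cr) = 18.6 / 52.00 = 0.3577 mol
Cr³⁺ + 3e⁻ → Cr, so n(e⁻) = 3 × 0.3577 = 1.073 mol
Q = 1.073 × 96500 = 1.035×10^5 C
t = Q / I = 1.035×10^5 / 0.689 = 1.502×10^5 s = 2500 min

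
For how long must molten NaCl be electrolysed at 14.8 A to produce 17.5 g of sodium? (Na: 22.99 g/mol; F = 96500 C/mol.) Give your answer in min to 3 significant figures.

n(Na) = 17.5 / 22.99 = 0.7612 mol
Na⁺ + e⁻ → Na, so n(e⁻) = 0.7612 mol
Q = 0.7612 × 96500 = 73460 C
t = Q / I = 73460 / 14.8 = 4964 s = 82.7 min

82.7 min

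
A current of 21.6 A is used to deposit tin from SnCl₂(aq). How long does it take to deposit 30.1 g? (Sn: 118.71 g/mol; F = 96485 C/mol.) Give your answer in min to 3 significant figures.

n(Sn) = 30.1 / 118.71 = 0.2536 mol
Sn²⁺ + 2e⁻ → Sn, so n(e⁻) = 2 × 0.2536 = 0.5072 mol
Q = 0.5072 × 96485 = 48940 C
t = Q / I = 48940 / 21.6 = 2266 s = 37.8 min

37.8 min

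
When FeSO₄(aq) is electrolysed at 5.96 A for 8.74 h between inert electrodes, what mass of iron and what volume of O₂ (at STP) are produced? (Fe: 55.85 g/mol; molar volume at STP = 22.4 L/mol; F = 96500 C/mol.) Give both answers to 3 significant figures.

54.3 g Fe; 10.9 L O₂

Q = 5.96 × 31464 = 1.875×10^5 C; n(e⁻) = 1.875×10^5 / 96500 = 1.943 mol
Cathode: Fe²⁺ + 2e⁻ → Fe → n(Fe) = 1.943/2 = 0.9715 mol → 54.3 g
Anode: 2H₂O → O₂ + 4H⁺ + 4e⁻ → n(O₂) = 1.943/4 = 0.4858 mol → 10.9 L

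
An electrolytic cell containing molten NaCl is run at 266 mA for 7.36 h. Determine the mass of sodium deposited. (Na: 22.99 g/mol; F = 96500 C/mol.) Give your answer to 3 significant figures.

1.68 g

Q = It = 0.266 × 26496 = 7048 C
n(e⁻) = 7048 / 96500 = 0.07304 mol
Na⁺ + e⁻ → Na, so n(Na) = 0.07304 mol
m = 0.07304 × 22.99 = 1.68 g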